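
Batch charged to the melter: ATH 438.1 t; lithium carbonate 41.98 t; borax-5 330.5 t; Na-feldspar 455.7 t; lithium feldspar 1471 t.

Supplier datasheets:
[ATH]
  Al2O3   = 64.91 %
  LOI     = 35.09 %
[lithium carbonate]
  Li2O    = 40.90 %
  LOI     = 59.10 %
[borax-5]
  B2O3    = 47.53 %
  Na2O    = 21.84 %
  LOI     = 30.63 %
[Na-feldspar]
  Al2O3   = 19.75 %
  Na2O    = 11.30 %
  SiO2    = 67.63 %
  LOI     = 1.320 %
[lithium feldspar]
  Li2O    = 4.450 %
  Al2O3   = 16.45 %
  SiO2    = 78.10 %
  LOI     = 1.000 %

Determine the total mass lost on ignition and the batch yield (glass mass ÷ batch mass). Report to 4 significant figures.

All arithmetic holds exact precision throughout; intermediates are displayed rounded to 4 significant figures on the page — each reported figure takes exactly one rounding; all derived quantities are carried using the weight values on 2437 t of glass at exact precision (five oxide percentages, LOI, the yield, the totals, net glass mass) as they appear in the problem or answer text.
Loss on ignition, line by line:
  ATH: 438.1 × 0.3509 = 153.7 t
  lithium carbonate: 41.98 × 0.5910 = 24.81 t
  borax-5: 330.5 × 0.3063 = 101.2 t
  Na-feldspar: 455.7 × 0.01320 = 6.015 t
  lithium feldspar: 1471 × 0.01000 = 14.71 t
Total LOI = 300.5 t
Glass = batch − LOI = 2737 − 300.5 = 2437 t

LOI loss = 300.5 t; glass = 2437 t; yield = 89.02%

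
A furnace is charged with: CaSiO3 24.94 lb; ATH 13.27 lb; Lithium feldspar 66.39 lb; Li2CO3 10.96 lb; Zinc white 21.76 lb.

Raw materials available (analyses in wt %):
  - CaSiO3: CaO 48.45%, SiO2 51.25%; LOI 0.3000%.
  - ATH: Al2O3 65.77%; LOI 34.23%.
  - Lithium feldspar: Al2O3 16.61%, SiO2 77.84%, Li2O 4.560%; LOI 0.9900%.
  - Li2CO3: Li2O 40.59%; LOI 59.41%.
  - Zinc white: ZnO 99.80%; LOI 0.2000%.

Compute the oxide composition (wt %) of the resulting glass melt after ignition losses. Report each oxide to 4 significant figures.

Glass mass = 125.5 lb (batch 137.3 − LOI 11.83).
Composition: Al2O3 15.74%, CaO 9.629%, SiO2 51.37%, ZnO 17.31%, Li2O 5.957%

Intermediates are printed (rounded to 4 significant digits) within the worked lines. Full float precision is maintained all the way through. Every reported number receives exactly one rounding — the derived quantities (the totals, net glass mass, the five compositions, LOI, the yield) are carried from the batch weights on 125.5 lb of glass at exact precision exactly as printed in the problem or the answer.
Mass of each oxide from the mix:
  Al2O3: 13.27·0.6577 + 66.39·0.1661 = 19.76 lb
  CaO: 24.94·0.4845 = 12.08 lb
  SiO2: 24.94·0.5125 + 66.39·0.7784 = 64.46 lb
  ZnO: 21.76·0.9980 = 21.72 lb
  Li2O: 66.39·0.04560 + 10.96·0.4059 = 7.476 lb
LOI: 24.94·0.003000 + 13.27·0.3423 + 66.39·0.009900 + 10.96·0.5941 + 21.76·0.002000 = 11.83 lb
Net of LOI, the glass mass = 137.3 − 11.83 = 125.5 lb (equal to the oxide-mass sum)
wt %: oxide over glass, times 100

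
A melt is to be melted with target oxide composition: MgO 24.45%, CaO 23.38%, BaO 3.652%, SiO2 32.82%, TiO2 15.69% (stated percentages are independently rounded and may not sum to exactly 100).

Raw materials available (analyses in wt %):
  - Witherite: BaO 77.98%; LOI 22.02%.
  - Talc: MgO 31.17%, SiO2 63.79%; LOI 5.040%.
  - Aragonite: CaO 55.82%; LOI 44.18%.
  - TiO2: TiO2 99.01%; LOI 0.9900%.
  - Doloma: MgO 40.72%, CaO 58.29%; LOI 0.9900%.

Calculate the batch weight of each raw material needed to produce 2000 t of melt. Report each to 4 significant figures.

Batch per 2000 t melt:
  Witherite: 93.67 t
  Talc: 1029 t
  Aragonite: 406.2 t
  TiO2: 316.9 t
  Doloma: 413.2 t
Total batch = 2259 t; LOI loss = 259.2 t; yield = 88.53%

The intermediate values appear, rounded to 4 significant figures, between the steps; every computation holds full precision all the way through — a single rounding finalizes every reported result — all derived quantities (totals, five oxide percentages, LOI, the yield, net glass mass) are recomputed at exact precision from the weighed amounts per 2000 t of glass, as set out in either problem or answer.
The oxide mass targets at 2000 t melt:
  MgO: 24.45% × 2000 = 489.0 t
  CaO: 23.38% × 2000 = 467.6 t
  BaO: 3.652% × 2000 = 73.04 t
  SiO2: 32.82% × 2000 = 656.4 t
  TiO2: 15.69% × 2000 = 313.8 t
Mass-balance tally per oxide applying the batch weights above, for the quoted basis mass (every target is met by its sum inside rounding margins):
  MgO: 1029·0.3117 + 413.2·0.4072 = 489.0 t (target 489.0 t)
  CaO: 406.2·0.5582 + 413.2·0.5829 = 467.6 t (target 467.6 t)
  BaO: 93.67·0.7798 = 73.04 t (target 73.04 t)
  SiO2: 1029·0.6379 = 656.4 t (target 656.4 t)
  TiO2: 316.9·0.9901 = 313.8 t (target 313.8 t)
Consistency of the glass mass: net batch after ignition = 2000 t (summing oxide targets gives 2000 t; the stated basis being 2000 t — deltas are rounding alone).
Summing the batch: Σ batch = 2259 t; LOI loss = Σ batch·LOI = 259.2 t; the yield ratio, glass ÷ batch: 88.53%.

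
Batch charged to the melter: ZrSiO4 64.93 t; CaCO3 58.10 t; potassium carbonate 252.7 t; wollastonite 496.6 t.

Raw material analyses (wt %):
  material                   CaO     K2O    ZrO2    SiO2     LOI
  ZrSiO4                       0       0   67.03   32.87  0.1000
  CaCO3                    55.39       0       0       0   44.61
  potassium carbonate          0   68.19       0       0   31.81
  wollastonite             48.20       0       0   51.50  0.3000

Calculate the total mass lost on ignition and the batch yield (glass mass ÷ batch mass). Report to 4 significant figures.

In-progress results are printed (rounded to four significant figures) on the page — each numeric step runs at full precision at each step; every reported result is rounded only once — all derived quantities, which include yield, LOI, net glass mass, the four compositions, the totals, are rebuilt at exact precision, exactly as printed in either problem or answer, using the weight values at 764.5 t of glass.
Material-by-material LOI:
  ZrSiO4: 64.93 × 0.001000 = 0.06493 t
  CaCO3: 58.10 × 0.4461 = 25.92 t
  potassium carbonate: 252.7 × 0.3181 = 80.38 t
  wollastonite: 496.6 × 0.003000 = 1.490 t
Total LOI = 107.9 t
Glass = batch − LOI = 872.3 − 107.9 = 764.5 t

LOI loss = 107.9 t; glass = 764.5 t; yield = 87.64%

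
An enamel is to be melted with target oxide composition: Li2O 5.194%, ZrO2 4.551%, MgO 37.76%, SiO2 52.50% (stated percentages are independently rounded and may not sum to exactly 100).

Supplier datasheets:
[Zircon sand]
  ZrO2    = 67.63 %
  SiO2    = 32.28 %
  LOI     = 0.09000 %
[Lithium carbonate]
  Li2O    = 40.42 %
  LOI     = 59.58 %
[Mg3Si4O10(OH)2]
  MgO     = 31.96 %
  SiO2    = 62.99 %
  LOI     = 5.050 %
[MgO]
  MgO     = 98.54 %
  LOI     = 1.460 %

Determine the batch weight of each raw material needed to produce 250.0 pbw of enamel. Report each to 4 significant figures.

Batch per 250.0 pbw enamel:
  Zircon sand: 16.82 pbw
  Lithium carbonate: 32.13 pbw
  Mg3Si4O10(OH)2: 199.7 pbw
  MgO: 31.01 pbw
Total batch = 279.7 pbw; LOI loss = 29.70 pbw; yield = 89.38%

Values along the way appear (rounded to four significant figures) within the worked lines — all internal work maintains full precision at every stage. Each reported result is rounded only once. The derived quantities (the totals, glass mass, four oxide percentages, yield, ignition loss) are rebuilt in full precision from the weighed amounts per 250.0 pbw of glass, as they appear in either problem or answer.
Target oxide masses per 250.0 pbw enamel:
  Li2O: 5.194% × 250.0 = 12.98 pbw
  ZrO2: 4.551% × 250.0 = 11.38 pbw
  MgO: 37.76% × 250.0 = 94.40 pbw
  SiO2: 52.50% × 250.0 = 131.2 pbw
Verifying the oxide balance given the weights on record, under the basis named above (delivered sums recover each target once rounding is allowed for):
  Li2O: 32.13·0.4042 = 12.99 pbw (target 12.98 pbw)
  ZrO2: 16.82·0.6763 = 11.38 pbw (target 11.38 pbw)
  MgO: 199.7·0.3196 + 31.01·0.9854 = 94.38 pbw (target 94.40 pbw)
  SiO2: 16.82·0.3228 + 199.7·0.6299 = 131.2 pbw (target 131.2 pbw)
Auditing the glass mass value: Σ batch − LOI loss = 250.0 pbw (targets for the oxides total 250.0 pbw; the stated basis being 250.0 pbw — a pure rounding effect).
Summing the batch: Σ batch = 279.7 pbw; the LOI term Σ batch·LOI equals 29.70 pbw; yield: glass divided by total = 89.38%.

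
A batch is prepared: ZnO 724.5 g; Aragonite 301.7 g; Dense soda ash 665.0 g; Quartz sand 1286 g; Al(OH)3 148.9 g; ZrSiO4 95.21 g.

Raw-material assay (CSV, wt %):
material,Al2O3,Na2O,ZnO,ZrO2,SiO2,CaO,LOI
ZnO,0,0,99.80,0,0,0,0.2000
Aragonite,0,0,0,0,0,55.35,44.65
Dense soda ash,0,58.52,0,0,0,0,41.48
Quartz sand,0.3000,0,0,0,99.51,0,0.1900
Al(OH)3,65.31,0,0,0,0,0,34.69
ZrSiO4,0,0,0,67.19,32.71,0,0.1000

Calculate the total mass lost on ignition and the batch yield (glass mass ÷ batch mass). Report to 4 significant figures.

The whole derivation carries full float precision from first step to last; intermediates are printed rounded to four significant figures between the steps — each reported number takes just one rounding. All derived quantities, including glass mass, the totals, six oxide percentages, the yield, ignition loss, are carried using the weight values at 2755 g of glass at full float precision as they appear in either problem or answer.
Ignition loss by material:
  ZnO: 724.5 × 0.002000 = 1.449 g
  Aragonite: 301.7 × 0.4465 = 134.7 g
  Dense soda ash: 665.0 × 0.4148 = 275.8 g
  Quartz sand: 1286 × 0.001900 = 2.443 g
  Al(OH)3: 148.9 × 0.3469 = 51.65 g
  ZrSiO4: 95.21 × 0.001000 = 0.09521 g
Total LOI = 466.2 g
Glass = batch − LOI = 3221 − 466.2 = 2755 g

LOI loss = 466.2 g; glass = 2755 g; yield = 85.53%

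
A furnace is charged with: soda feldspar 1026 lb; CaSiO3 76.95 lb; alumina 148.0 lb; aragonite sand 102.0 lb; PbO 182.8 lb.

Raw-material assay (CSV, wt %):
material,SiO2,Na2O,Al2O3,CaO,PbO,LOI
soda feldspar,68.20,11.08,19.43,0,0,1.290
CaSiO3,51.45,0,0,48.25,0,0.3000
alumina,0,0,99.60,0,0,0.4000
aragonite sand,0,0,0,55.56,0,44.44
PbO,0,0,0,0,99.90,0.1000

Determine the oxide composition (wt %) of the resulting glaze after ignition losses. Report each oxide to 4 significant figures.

Glass mass = 1476 lb (batch 1536 − LOI 59.57).
Composition: SiO2 50.08%, Na2O 7.701%, Al2O3 23.49%, CaO 6.354%, PbO 12.37%

Values along the way are shown (rounded to four significant figures) as written. The working math holds full precision through the solve; a single rounding completes each reported value — derived quantities, which include yield, net glass mass, five oxide percentages, ignition loss, totals, are recomputed in full float precision, as they appear in either problem or answer, starting from the weights on 1476 lb of glass.
Per-oxide mass from batch:
  SiO2: 1026·0.6820 + 76.95·0.5145 = 739.3 lb
  Na2O: 1026·0.1108 = 113.7 lb
  Al2O3: 1026·0.1943 + 148.0·0.9960 = 346.8 lb
  CaO: 76.95·0.4825 + 102.0·0.5556 = 93.80 lb
  PbO: 182.8·0.9990 = 182.6 lb
LOI: 1026·0.01290 + 76.95·0.003000 + 148.0·0.004000 + 102.0·0.4444 + 182.8·0.001000 = 59.57 lb
Glass = total batch minus LOI = 1536 − 59.57 = 1476 lb (equal to the oxide-mass sum)
percent by weight: oxide/glass ×100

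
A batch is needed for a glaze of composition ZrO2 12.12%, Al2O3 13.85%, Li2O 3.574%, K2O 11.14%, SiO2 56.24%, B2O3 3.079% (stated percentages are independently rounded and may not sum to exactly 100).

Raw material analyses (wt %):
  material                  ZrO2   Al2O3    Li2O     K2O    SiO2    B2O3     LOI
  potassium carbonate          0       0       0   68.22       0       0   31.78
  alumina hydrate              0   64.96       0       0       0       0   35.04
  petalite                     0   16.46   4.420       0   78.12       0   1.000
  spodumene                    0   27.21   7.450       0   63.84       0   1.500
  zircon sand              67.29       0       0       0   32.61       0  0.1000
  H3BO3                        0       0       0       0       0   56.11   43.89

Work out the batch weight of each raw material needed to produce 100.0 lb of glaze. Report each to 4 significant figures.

Batch per 100.0 lb glaze:
  potassium carbonate: 16.33 lb
  alumina hydrate: 0.9871 lb
  petalite: 49.05 lb
  spodumene: 18.87 lb
  zircon sand: 18.01 lb
  H3BO3: 5.487 lb
Total batch = 108.7 lb; LOI loss = 8.735 lb; yield = 91.97%

Intermediates are displayed, rounded to 4 significant figures, on the page. Every computation maintains full precision from start to finish. Exactly one rounding is applied to each reported figure. Derived quantities (the totals, ignition loss, yield, the six compositions, glass mass) are re-derived starting from the weights on 100.0 lb of glass in exact precision as set out in the problem or answer text.
Target masses of each oxide per 100.0 lb glaze:
  ZrO2: 12.12% × 100.0 = 12.12 lb
  Al2O3: 13.85% × 100.0 = 13.85 lb
  Li2O: 3.574% × 100.0 = 3.574 lb
  K2O: 11.14% × 100.0 = 11.14 lb
  SiO2: 56.24% × 100.0 = 56.24 lb
  B2O3: 3.079% × 100.0 = 3.079 lb
Verifying the oxide balance using the reported weights, versus the basis set out (oxide sums agree with the targets given rounding of the digits):
  ZrO2: 18.01·0.6729 = 12.12 lb (target 12.12 lb)
  Al2O3: 0.9871·0.6496 + 49.05·0.1646 + 18.87·0.2721 = 13.85 lb (target 13.85 lb)
  Li2O: 49.05·0.04420 + 18.87·0.07450 = 3.574 lb (target 3.574 lb)
  K2O: 16.33·0.6822 = 11.14 lb (target 11.14 lb)
  SiO2: 49.05·0.7812 + 18.87·0.6384 + 18.01·0.3261 = 56.24 lb (target 56.24 lb)
  B2O3: 5.487·0.5611 = 3.079 lb (target 3.079 lb)
Glass-mass bookkeeping: the batch minus its LOI: 100.0 lb (the Σ of target masses is 100.0 lb; basis as stated: 100.0 lb — deltas are rounding alone).
Batch grand total — Σ batch = 108.7 lb; Σ batch·LOI gives LOI loss = 8.735 lb; glass ÷ batch gives a yield of 91.97%.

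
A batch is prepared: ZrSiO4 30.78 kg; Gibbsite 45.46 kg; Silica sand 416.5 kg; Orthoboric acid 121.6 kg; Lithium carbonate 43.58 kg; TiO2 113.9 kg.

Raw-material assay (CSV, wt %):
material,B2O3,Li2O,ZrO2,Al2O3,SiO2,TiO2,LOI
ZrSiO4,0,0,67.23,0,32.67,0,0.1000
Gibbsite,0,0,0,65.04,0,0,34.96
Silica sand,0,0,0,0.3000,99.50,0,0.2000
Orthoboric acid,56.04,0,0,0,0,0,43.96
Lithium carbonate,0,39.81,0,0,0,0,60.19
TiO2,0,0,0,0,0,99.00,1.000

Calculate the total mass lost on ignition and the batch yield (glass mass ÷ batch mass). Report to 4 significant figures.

LOI loss = 97.58 kg; glass = 674.2 kg; yield = 87.36%

The working math runs at full float precision in all steps; mid-chain values are printed rounded to 4 significant figures in the printout. Every reported number undergoes a single rounding; all derived quantities (six oxide percentages, ignition loss, the totals, yield, glass mass) are carried starting from the weights for 674.2 kg of glass at full float precision exactly as shown in problem or answer.
Loss on ignition, line by line:
  ZrSiO4: 30.78 × 0.001000 = 0.03078 kg
  Gibbsite: 45.46 × 0.3496 = 15.89 kg
  Silica sand: 416.5 × 0.002000 = 0.8330 kg
  Orthoboric acid: 121.6 × 0.4396 = 53.46 kg
  Lithium carbonate: 43.58 × 0.6019 = 26.23 kg
  TiO2: 113.9 × 0.01000 = 1.139 kg
Total LOI = 97.58 kg
Glass = batch − LOI = 771.8 − 97.58 = 674.2 kg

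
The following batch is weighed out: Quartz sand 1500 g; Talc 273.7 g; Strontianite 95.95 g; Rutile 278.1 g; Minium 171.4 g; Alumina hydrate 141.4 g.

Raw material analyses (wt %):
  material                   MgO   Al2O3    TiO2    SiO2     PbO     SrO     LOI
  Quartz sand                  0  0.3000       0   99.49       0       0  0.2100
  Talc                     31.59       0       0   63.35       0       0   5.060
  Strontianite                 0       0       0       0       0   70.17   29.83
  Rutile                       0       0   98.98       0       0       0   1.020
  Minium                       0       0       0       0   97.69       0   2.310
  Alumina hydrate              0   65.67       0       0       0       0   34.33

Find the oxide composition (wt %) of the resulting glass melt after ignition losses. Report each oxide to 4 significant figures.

Glass mass = 2360 g (batch 2461 − LOI 101.0).
Composition: MgO 3.664%, Al2O3 4.126%, TiO2 11.67%, SiO2 70.59%, PbO 7.096%, SrO 2.853%

Working values are displayed (rounded to 4 significant digits) as written. All arithmetic maintains full precision in all steps — a single rounding completes each reported result — derived quantities, including net glass mass, six oxide percentages, the yield, totals, ignition loss, are computed using the weight values per 2360 g of glass at full precision, as set out in question or answer.
Per-oxide mass from batch:
  MgO: 273.7·0.3159 = 86.46 g
  Al2O3: 1500·0.003000 + 141.4·0.6567 = 97.36 g
  TiO2: 278.1·0.9898 = 275.3 g
  SiO2: 1500·0.9949 + 273.7·0.6335 = 1666 g
  PbO: 171.4·0.9769 = 167.4 g
  SrO: 95.95·0.7017 = 67.33 g
LOI: 1500·0.002100 + 273.7·0.05060 + 95.95·0.2983 + 278.1·0.01020 + 171.4·0.02310 + 141.4·0.3433 = 101.0 g
The glass mass, total less LOI, = 2461 − 101.0 = 2360 g (the oxide masses sum to this)
wt % = oxide mass / glass mass × 100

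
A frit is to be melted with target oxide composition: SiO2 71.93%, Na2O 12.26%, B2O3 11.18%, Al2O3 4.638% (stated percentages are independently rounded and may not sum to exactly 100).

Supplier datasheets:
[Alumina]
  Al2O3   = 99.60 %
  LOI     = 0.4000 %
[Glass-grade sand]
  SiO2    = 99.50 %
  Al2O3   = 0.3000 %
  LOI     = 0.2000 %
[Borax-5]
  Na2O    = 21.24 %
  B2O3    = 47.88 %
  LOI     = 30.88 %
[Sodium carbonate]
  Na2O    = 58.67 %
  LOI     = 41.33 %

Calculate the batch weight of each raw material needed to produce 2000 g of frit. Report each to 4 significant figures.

Batch per 2000 g frit:
  Alumina: 88.78 g
  Glass-grade sand: 1446 g
  Borax-5: 467.0 g
  Sodium carbonate: 248.9 g
Total batch = 2251 g; LOI loss = 250.3 g; yield = 88.88%

Each numeric step holds exact precision throughout; in-progress results are rounded to 4 significant digits when quoted; exactly one rounding is applied to each reported number. All derived quantities (the yield, glass mass, LOI, totals, the four compositions) are re-derived at full float precision using the weight values per 2000 g of glass, precisely as stated by the problem or answer text.
Per-oxide target masses for 2000 g frit:
  SiO2: 71.93% × 2000 = 1439 g
  Na2O: 12.26% × 2000 = 245.2 g
  B2O3: 11.18% × 2000 = 223.6 g
  Al2O3: 4.638% × 2000 = 92.76 g
A balance pass over the oxides, from the weights as reported, under the basis named above (summed amounts equal target values inside rounding margins):
  SiO2: 1446·0.9950 = 1439 g (target 1439 g)
  Na2O: 467.0·0.2124 + 248.9·0.5867 = 245.2 g (target 245.2 g)
  B2O3: 467.0·0.4788 = 223.6 g (target 223.6 g)
  Al2O3: 88.78·0.9960 + 1446·0.003000 = 92.76 g (target 92.76 g)
Glass-mass sanity pass: batch total minus LOI = 2000 g (oxide target masses add up to 2000 g; basis as stated: 2000 g — a pure rounding effect).
Summing the batch: Σ batch = 2251 g; LOI removed, Σ of batch·LOI: 250.3 g; yield = glass ÷ total batch = 88.88%.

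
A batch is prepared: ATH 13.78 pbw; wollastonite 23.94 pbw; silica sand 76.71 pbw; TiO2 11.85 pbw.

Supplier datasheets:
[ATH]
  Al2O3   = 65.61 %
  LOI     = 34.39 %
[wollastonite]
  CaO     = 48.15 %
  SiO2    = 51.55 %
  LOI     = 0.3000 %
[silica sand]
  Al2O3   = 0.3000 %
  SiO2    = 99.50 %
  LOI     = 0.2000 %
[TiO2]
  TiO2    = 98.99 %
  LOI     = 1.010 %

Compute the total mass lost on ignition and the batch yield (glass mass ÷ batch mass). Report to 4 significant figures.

Intermediates are shown, with 4-significant-digit rounding, as written; full float precision is carried at every stage — exactly one rounding is applied to each reported result; all derived quantities are rebuilt in full precision (the totals, yield, net glass mass, the four compositions, LOI) from the batch weights on 121.2 pbw of glass exactly as printed in the problem or answer text.
Ignition loss by material:
  ATH: 13.78 × 0.3439 = 4.739 pbw
  wollastonite: 23.94 × 0.003000 = 0.07182 pbw
  silica sand: 76.71 × 0.002000 = 0.1534 pbw
  TiO2: 11.85 × 0.01010 = 0.1197 pbw
Total LOI = 5.084 pbw
Glass = batch − LOI = 126.3 − 5.084 = 121.2 pbw

LOI loss = 5.084 pbw; glass = 121.2 pbw; yield = 95.97%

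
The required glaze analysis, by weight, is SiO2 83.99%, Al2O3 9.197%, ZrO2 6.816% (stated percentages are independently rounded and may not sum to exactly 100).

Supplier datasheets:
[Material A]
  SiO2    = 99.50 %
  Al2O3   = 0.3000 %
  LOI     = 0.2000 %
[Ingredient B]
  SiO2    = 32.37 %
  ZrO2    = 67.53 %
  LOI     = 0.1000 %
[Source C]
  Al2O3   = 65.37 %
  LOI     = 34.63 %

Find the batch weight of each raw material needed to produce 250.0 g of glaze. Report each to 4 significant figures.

Batch per 250.0 g glaze:
  Material A: 202.8 g
  Ingredient B: 25.23 g
  Source C: 34.24 g
Total batch = 262.3 g; LOI loss = 12.29 g; yield = 95.31%

Full precision is held at each step — values along the way are shown rounded off to 4 significant digits on the page — each reported result is rounded just once — the derived quantities are rebuilt at exact precision (LOI, glass mass, the totals, the three compositions, the yield) from the batch weights for 250.0 g of glass as they appear in either problem or answer.
Oxide mass targets, per 250.0 g glaze:
  SiO2: 83.99% × 250.0 = 210.0 g
  Al2O3: 9.197% × 250.0 = 22.99 g
  ZrO2: 6.816% × 250.0 = 17.04 g
Checking each oxide sum given the weights on record, relative to the basis at hand (summed amounts equal target values net of answer rounding effects):
  SiO2: 202.8·0.9950 + 25.23·0.3237 = 210.0 g (target 210.0 g)
  Al2O3: 202.8·0.003000 + 34.24·0.6537 = 22.99 g (target 22.99 g)
  ZrO2: 25.23·0.6753 = 17.04 g (target 17.04 g)
Glass-mass sanity pass: total charge less LOI = 250.0 g (the targets, summed, come to 250.0 g; basis as stated: 250.0 g — gaps are rounding artifacts).
Batch grand total — Σ batch = 262.3 g; Σ batch·LOI gives LOI loss = 12.29 g; yield = glass ÷ total batch = 95.31%.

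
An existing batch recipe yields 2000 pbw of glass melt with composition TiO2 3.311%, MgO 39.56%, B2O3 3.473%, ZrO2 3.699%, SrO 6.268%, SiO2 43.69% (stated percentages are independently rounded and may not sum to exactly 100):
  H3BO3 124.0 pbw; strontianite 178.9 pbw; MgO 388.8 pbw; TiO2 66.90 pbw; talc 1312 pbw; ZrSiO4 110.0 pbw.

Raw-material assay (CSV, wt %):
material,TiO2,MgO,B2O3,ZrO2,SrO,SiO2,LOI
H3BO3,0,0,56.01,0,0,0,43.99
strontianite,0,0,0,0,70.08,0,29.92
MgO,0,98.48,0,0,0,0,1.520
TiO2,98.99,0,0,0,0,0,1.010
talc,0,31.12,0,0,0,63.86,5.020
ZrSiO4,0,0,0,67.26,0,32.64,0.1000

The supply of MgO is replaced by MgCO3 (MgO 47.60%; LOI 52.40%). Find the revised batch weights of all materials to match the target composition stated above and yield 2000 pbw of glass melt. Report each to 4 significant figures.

Revised batch per 2000 pbw glass melt:
  H3BO3: 124.0 pbw
  strontianite: 178.9 pbw
  MgCO3: 804.4 pbw
  TiO2: 66.90 pbw
  talc: 1312 pbw
  ZrSiO4: 110.0 pbw
Total batch = 2596 pbw; LOI loss = 596.2 pbw

The intermediate values are shown, with 4-significant-figure rounding, across the worked steps — each numeric step maintains exact precision through every step. Each reported value includes exactly one rounding. The derived quantities (the six compositions, the yield, totals, net glass mass, ignition loss) are rebuilt starting from the weights on 2000 pbw of glass in full float precision precisely as stated by question or answer.
Target masses of each oxide per 2000 pbw glass melt:
  TiO2: 3.311% × 2000 = 66.22 pbw
  MgO: 39.56% × 2000 = 791.2 pbw
  B2O3: 3.473% × 2000 = 69.46 pbw
  ZrO2: 3.699% × 2000 = 73.98 pbw
  SrO: 6.268% × 2000 = 125.4 pbw
  SiO2: 43.69% × 2000 = 873.8 pbw
Oxide-by-oxide audit working from each reported weight, for the quoted basis mass (target by target, the sums agree net of answer rounding effects):
  TiO2: 66.90·0.9899 = 66.22 pbw (target 66.22 pbw)
  MgO: 804.4·0.4760 + 1312·0.3112 = 791.2 pbw (target 791.2 pbw)
  B2O3: 124.0·0.5601 = 69.45 pbw (target 69.46 pbw)
  ZrO2: 110.0·0.6726 = 73.99 pbw (target 73.98 pbw)
  SrO: 178.9·0.7008 = 125.4 pbw (target 125.4 pbw)
  SiO2: 1312·0.6386 + 110.0·0.3264 = 873.7 pbw (target 873.8 pbw)
Glass mass check: whole batch net of LOI = 2000 pbw (summing oxide targets gives 2000 pbw; stated basis 2000 pbw — any gap is answer rounding).
Total batch = Σ batch = 2596 pbw; Σ batch·LOI gives LOI loss = 596.2 pbw; the yield ratio, glass ÷ batch: 77.03%.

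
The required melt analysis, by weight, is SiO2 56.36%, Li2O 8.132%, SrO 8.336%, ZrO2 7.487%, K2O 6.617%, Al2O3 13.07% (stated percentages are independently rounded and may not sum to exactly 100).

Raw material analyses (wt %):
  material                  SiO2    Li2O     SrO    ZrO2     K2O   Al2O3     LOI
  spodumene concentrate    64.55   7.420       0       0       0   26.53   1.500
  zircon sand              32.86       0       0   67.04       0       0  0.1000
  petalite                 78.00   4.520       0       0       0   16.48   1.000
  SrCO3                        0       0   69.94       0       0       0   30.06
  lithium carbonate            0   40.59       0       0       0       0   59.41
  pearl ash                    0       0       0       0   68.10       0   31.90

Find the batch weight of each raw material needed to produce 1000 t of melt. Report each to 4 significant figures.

All internal work holds exact precision at all times — values along the way are shown rounded off to 4 significant digits across the worked steps. Each reported figure is rounded a single time. All derived quantities (six oxide percentages, glass mass, the totals, the yield, ignition loss) are carried in full precision starting from the weights per 1000 t of glass as written in either problem or answer.
Oxide mass targets, per 1000 t melt:
  SiO2: 56.36% × 1000 = 563.6 t
  Li2O: 8.132% × 1000 = 81.32 t
  SrO: 8.336% × 1000 = 83.36 t
  ZrO2: 7.487% × 1000 = 74.87 t
  K2O: 6.617% × 1000 = 66.17 t
  Al2O3: 13.07% × 1000 = 130.7 t
Balance tally, oxide-wise, working from each reported weight, under the basis named above (target by target, the sums agree exact up to rounding of places):
  SiO2: 150.3·0.6455 + 111.7·0.3286 + 551.1·0.7800 = 563.6 t (target 563.6 t)
  Li2O: 150.3·0.07420 + 551.1·0.04520 + 111.5·0.4059 = 81.32 t (target 81.32 t)
  SrO: 119.2·0.6994 = 83.37 t (target 83.36 t)
  ZrO2: 111.7·0.6704 = 74.88 t (target 74.87 t)
  K2O: 97.17·0.6810 = 66.17 t (target 66.17 t)
  Al2O3: 150.3·0.2653 + 551.1·0.1648 = 130.7 t (target 130.7 t)
The glass-mass cross-check: whole batch net of LOI = 1000 t (the Σ of target masses is 1000 t; stated basis 1000 t — rounding explains the deltas).
Whole-batch sum: Σ batch = 1141 t; the LOI term Σ batch·LOI equals 140.9 t; glass ÷ batch gives a yield of 87.65%.

Batch per 1000 t melt:
  spodumene concentrate: 150.3 t
  zircon sand: 111.7 t
  petalite: 551.1 t
  SrCO3: 119.2 t
  lithium carbonate: 111.5 t
  pearl ash: 97.17 t
Total batch = 1141 t; LOI loss = 140.9 t; yield = 87.65%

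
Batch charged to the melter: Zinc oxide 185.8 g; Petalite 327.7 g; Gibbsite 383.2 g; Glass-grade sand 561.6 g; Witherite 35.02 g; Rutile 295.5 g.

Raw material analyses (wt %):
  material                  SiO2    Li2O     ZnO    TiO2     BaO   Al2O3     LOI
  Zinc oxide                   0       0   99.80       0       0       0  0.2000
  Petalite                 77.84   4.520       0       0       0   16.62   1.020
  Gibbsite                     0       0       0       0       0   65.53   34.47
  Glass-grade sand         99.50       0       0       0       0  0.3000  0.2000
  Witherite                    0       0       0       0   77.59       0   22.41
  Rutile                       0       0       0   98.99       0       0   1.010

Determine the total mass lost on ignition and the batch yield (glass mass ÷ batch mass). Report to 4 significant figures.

The whole derivation maintains full precision from first step to last; the intermediate values appear with 4-significant-figure rounding across the worked steps; a single rounding produces each reported number; derived quantities, which include the yield, glass mass, totals, LOI, the six compositions, are recomputed at exact precision, as written in the question or the answer, using the weight values per 1641 g of glass.
Material-by-material LOI:
  Zinc oxide: 185.8 × 0.002000 = 0.3716 g
  Petalite: 327.7 × 0.01020 = 3.343 g
  Gibbsite: 383.2 × 0.3447 = 132.1 g
  Glass-grade sand: 561.6 × 0.002000 = 1.123 g
  Witherite: 35.02 × 0.2241 = 7.848 g
  Rutile: 295.5 × 0.01010 = 2.985 g
Total LOI = 147.8 g
Glass = batch − LOI = 1789 − 147.8 = 1641 g

LOI loss = 147.8 g; glass = 1641 g; yield = 91.74%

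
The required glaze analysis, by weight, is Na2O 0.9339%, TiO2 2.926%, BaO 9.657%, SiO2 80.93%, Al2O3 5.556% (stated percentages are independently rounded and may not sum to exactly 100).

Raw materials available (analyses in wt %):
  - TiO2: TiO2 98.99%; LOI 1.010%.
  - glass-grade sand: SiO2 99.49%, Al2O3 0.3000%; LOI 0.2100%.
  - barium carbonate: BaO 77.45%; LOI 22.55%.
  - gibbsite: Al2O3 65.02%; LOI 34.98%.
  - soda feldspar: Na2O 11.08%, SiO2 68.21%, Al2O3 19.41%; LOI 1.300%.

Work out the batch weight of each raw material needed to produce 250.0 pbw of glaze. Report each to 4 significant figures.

Intermediates are shown with 4-significant-digit rounding across the worked steps; every computation holds full float precision throughout; exactly one rounding is applied to each reported figure — the derived quantities (net glass mass, the five compositions, the yield, ignition loss, totals) are re-derived at full float precision from the weighed amounts on 250.0 pbw of glass, as set out in problem or answer.
Oxide mass targets, per 250.0 pbw glaze:
  Na2O: 0.9339% × 250.0 = 2.335 pbw
  TiO2: 2.926% × 250.0 = 7.315 pbw
  BaO: 9.657% × 250.0 = 24.14 pbw
  SiO2: 80.93% × 250.0 = 202.3 pbw
  Al2O3: 5.556% × 250.0 = 13.89 pbw
Balance tally, oxide-wise, working from each reported weight, on the stated basis (sums match the target masses exact up to rounding of places):
  Na2O: 21.07·0.1108 = 2.335 pbw (target 2.335 pbw)
  TiO2: 7.390·0.9899 = 7.315 pbw (target 7.315 pbw)
  BaO: 31.17·0.7745 = 24.14 pbw (target 24.14 pbw)
  SiO2: 188.9·0.9949 + 21.07·0.6821 = 202.3 pbw (target 202.3 pbw)
  Al2O3: 188.9·0.003000 + 14.20·0.6502 + 21.07·0.1941 = 13.89 pbw (target 13.89 pbw)
Glass-mass sanity pass: net batch after ignition = 250.0 pbw (per-oxide target masses sum to 250.0 pbw; against the stated basis, 250.0 pbw — differing by rounding only).
Summing the batch: Σ batch = 262.7 pbw; Σ batch·LOI gives LOI loss = 12.74 pbw; yield, glass over the total, = 95.15%.

Batch per 250.0 pbw glaze:
  TiO2: 7.390 pbw
  glass-grade sand: 188.9 pbw
  barium carbonate: 31.17 pbw
  gibbsite: 14.20 pbw
  soda feldspar: 21.07 pbw
Total batch = 262.7 pbw; LOI loss = 12.74 pbw; yield = 95.15%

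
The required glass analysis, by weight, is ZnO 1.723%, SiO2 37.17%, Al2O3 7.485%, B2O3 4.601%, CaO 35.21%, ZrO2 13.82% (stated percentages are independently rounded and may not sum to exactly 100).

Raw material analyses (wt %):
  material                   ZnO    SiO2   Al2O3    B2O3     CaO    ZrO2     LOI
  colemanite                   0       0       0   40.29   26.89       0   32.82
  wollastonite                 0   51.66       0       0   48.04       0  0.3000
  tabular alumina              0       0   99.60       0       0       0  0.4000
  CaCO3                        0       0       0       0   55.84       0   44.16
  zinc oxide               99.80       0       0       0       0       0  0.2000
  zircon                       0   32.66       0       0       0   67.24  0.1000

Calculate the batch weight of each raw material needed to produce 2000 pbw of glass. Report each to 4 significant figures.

Batch per 2000 pbw glass:
  colemanite: 228.4 pbw
  wollastonite: 1179 pbw
  tabular alumina: 150.3 pbw
  CaCO3: 136.7 pbw
  zinc oxide: 34.53 pbw
  zircon: 411.1 pbw
Total batch = 2140 pbw; LOI loss = 139.9 pbw; yield = 93.46%

The intermediate values are printed, with 4-significant-digit rounding, between the steps — the whole derivation holds full precision throughout — exactly one rounding lands on each reported figure. All derived quantities, including LOI, totals, glass mass, yield, six oxide percentages, are recomputed using the weight values for 2000 pbw of glass in full float precision as set out in either problem or answer.
Target masses of each oxide per 2000 pbw glass:
  ZnO: 1.723% × 2000 = 34.46 pbw
  SiO2: 37.17% × 2000 = 743.4 pbw
  Al2O3: 7.485% × 2000 = 149.7 pbw
  B2O3: 4.601% × 2000 = 92.02 pbw
  CaO: 35.21% × 2000 = 704.2 pbw
  ZrO2: 13.82% × 2000 = 276.4 pbw
Verifying the oxide balance per the reported batch figures, against the basis in use (sum by sum, the targets are met within answer rounding):
  ZnO: 34.53·0.9980 = 34.46 pbw (target 34.46 pbw)
  SiO2: 1179·0.5166 + 411.1·0.3266 = 743.3 pbw (target 743.4 pbw)
  Al2O3: 150.3·0.9960 = 149.7 pbw (target 149.7 pbw)
  B2O3: 228.4·0.4029 = 92.02 pbw (target 92.02 pbw)
  CaO: 228.4·0.2689 + 1179·0.4804 + 136.7·0.5584 = 704.1 pbw (target 704.2 pbw)
  ZrO2: 411.1·0.6724 = 276.4 pbw (target 276.4 pbw)
Consistency of the glass mass: Σ batch − LOI loss = 2000 pbw (oxide target masses add up to 2000 pbw; versus the stated basis of 2000 pbw — a pure rounding effect).
Summing the batch: Σ batch = 2140 pbw; LOI loss = Σ batch·LOI = 139.9 pbw; glass ÷ batch gives a yield of 93.46%.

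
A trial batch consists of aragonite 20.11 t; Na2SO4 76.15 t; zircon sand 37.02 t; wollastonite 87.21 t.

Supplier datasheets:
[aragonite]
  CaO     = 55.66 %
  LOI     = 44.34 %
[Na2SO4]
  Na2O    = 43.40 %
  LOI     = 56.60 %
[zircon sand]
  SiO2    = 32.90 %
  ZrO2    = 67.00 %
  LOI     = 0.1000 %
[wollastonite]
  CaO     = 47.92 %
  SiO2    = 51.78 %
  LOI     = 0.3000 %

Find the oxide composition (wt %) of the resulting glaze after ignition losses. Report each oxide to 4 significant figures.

The intermediate values are displayed (rounded to four significant digits) within the worked lines — the working math holds exact precision all the way through; every reported result carries a single rounding; derived quantities are recomputed in full precision (totals, the yield, the four compositions, LOI, glass mass) starting from the weights per 168.2 t of glass as quoted within the problem or the answer.
Oxide-by-oxide delivered mass:
  CaO: 20.11·0.5566 + 87.21·0.4792 = 52.98 t
  SiO2: 37.02·0.3290 + 87.21·0.5178 = 57.34 t
  Na2O: 76.15·0.4340 = 33.05 t
  ZrO2: 37.02·0.6700 = 24.80 t
LOI: 20.11·0.4434 + 76.15·0.5660 + 37.02·0.001000 + 87.21·0.003000 = 52.32 t
Resulting glass, batch − LOI: 220.5 − 52.32 = 168.2 t (= Σ oxide masses)
wt % = oxide mass / glass mass × 100

Glass mass = 168.2 t (batch 220.5 − LOI 52.32).
Composition: CaO 31.51%, SiO2 34.09%, Na2O 19.65%, ZrO2 14.75%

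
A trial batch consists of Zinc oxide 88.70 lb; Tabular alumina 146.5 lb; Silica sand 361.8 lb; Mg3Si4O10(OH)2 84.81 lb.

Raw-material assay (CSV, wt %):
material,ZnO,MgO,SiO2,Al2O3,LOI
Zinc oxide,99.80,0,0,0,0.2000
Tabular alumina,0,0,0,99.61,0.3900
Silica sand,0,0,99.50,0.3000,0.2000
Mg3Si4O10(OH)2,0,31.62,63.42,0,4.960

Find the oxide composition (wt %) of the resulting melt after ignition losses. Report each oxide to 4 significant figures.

Glass mass = 676.1 lb (batch 681.8 − LOI 5.679).
Composition: ZnO 13.09%, MgO 3.966%, SiO2 61.20%, Al2O3 21.74%

In-progress results are shown rounded off to 4 significant figures between the steps — exact precision is carried through the solve. Every reported number takes exactly one rounding; derived quantities (the yield, net glass mass, ignition loss, totals, four oxide percentages) are recomputed from the batch weights for 676.1 lb of glass in full precision as quoted within the problem or answer text.
Per-oxide mass from batch:
  ZnO: 88.70·0.9980 = 88.52 lb
  MgO: 84.81·0.3162 = 26.82 lb
  SiO2: 361.8·0.9950 + 84.81·0.6342 = 413.8 lb
  Al2O3: 146.5·0.9961 + 361.8·0.003000 = 147.0 lb
LOI: 88.70·0.002000 + 146.5·0.003900 + 361.8·0.002000 + 84.81·0.04960 = 5.679 lb
Net of LOI, the glass mass = 681.8 − 5.679 = 676.1 lb (= the summed oxide contributions)
wt %: oxide over glass, times 100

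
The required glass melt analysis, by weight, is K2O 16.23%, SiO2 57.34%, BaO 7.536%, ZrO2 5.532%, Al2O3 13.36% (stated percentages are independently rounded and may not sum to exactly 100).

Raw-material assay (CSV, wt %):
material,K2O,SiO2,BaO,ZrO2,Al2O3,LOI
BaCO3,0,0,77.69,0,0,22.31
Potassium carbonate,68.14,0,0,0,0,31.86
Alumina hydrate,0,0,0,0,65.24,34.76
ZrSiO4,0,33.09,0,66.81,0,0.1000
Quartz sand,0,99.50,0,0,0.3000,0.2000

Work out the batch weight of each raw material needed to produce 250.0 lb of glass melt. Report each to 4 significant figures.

The intermediate values are displayed rounded off to 4 significant digits in the working. The working math holds full precision from first step to last. Each reported value undergoes a single rounding — all derived quantities, which include yield, five oxide percentages, glass mass, ignition loss, totals, are re-derived at full float precision, as quoted within the question or the answer, starting from the weights for 250.0 lb of glass.
Per-oxide target masses for 250.0 lb glass melt:
  K2O: 16.23% × 250.0 = 40.58 lb
  SiO2: 57.34% × 250.0 = 143.4 lb
  BaO: 7.536% × 250.0 = 18.84 lb
  ZrO2: 5.532% × 250.0 = 13.83 lb
  Al2O3: 13.36% × 250.0 = 33.40 lb
A balance pass over the oxides, from the weights as reported, on the stated basis (summed amounts equal target values modulo rounding of the values):
  K2O: 59.55·0.6814 = 40.58 lb (target 40.58 lb)
  SiO2: 20.70·0.3309 + 137.2·0.9950 = 143.4 lb (target 143.4 lb)
  BaO: 24.25·0.7769 = 18.84 lb (target 18.84 lb)
  ZrO2: 20.70·0.6681 = 13.83 lb (target 13.83 lb)
  Al2O3: 50.56·0.6524 + 137.2·0.003000 = 33.40 lb (target 33.40 lb)
Glass-mass bookkeeping: batch Σ − ignition loss = 250.0 lb (per-oxide target masses sum to 250.0 lb; versus the stated basis of 250.0 lb — any gap is answer rounding).
Summing the batch: Σ batch = 292.3 lb; Σ batch·LOI gives LOI loss = 42.25 lb; as yield: glass ÷ batch → 85.54%.

Batch per 250.0 lb glass melt:
  BaCO3: 24.25 lb
  Potassium carbonate: 59.55 lb
  Alumina hydrate: 50.56 lb
  ZrSiO4: 20.70 lb
  Quartz sand: 137.2 lb
Total batch = 292.3 lb; LOI loss = 42.25 lb; yield = 85.54%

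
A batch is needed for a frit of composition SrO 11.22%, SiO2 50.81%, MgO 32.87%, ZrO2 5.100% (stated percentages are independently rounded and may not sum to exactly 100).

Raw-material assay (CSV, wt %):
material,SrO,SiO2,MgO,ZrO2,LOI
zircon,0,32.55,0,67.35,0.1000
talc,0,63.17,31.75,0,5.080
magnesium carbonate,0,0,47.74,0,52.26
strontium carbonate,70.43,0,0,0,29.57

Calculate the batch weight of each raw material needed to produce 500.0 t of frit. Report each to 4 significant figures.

Batch per 500.0 t frit:
  zircon: 37.86 t
  talc: 382.7 t
  magnesium carbonate: 89.77 t
  strontium carbonate: 79.65 t
Total batch = 590.0 t; LOI loss = 89.95 t; yield = 84.75%

All arithmetic holds full float precision from start to finish; intermediates appear, rounded to four significant digits, when written out; a single rounding produces every reported figure. The derived quantities (the yield, LOI, the four compositions, net glass mass, the totals) are computed at full precision from the batch weights per 500.0 t of glass, as set out in problem or answer.
The oxide mass targets at 500.0 t frit:
  SrO: 11.22% × 500.0 = 56.10 t
  SiO2: 50.81% × 500.0 = 254.0 t
  MgO: 32.87% × 500.0 = 164.4 t
  ZrO2: 5.100% × 500.0 = 25.50 t
Balance tally, oxide-wise, working from each reported weight, on the stated basis (every target is met by its sum modulo rounding of the values):
  SrO: 79.65·0.7043 = 56.10 t (target 56.10 t)
  SiO2: 37.86·0.3255 + 382.7·0.6317 = 254.1 t (target 254.0 t)
  MgO: 382.7·0.3175 + 89.77·0.4774 = 164.4 t (target 164.4 t)
  ZrO2: 37.86·0.6735 = 25.50 t (target 25.50 t)
Glass-mass bookkeeping: net batch after ignition = 500.0 t (the targets, summed, come to 500.0 t; the stated basis being 500.0 t — rounding explains the deltas).
Batch grand total — Σ batch = 590.0 t; the LOI term Σ batch·LOI equals 89.95 t; yield = glass ÷ total batch = 84.75%.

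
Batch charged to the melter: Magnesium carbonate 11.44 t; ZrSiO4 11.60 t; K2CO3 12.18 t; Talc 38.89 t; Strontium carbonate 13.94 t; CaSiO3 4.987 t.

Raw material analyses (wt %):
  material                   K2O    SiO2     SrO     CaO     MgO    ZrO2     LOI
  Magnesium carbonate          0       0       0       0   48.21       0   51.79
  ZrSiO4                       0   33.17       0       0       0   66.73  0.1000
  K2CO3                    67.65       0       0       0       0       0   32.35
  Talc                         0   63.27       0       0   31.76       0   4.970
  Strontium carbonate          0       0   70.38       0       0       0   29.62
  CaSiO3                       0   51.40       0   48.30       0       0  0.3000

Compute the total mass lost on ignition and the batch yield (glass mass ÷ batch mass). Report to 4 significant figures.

LOI loss = 15.95 t; glass = 77.08 t; yield = 82.85%

All arithmetic holds full float precision from start to finish — working values are printed rounded off to 4 significant digits between the steps; every reported figure is rounded exactly once. The derived quantities, which include the yield, net glass mass, ignition loss, the totals, the six compositions, are carried at full float precision, precisely as stated by problem or answer, using the weight values at 77.08 t of glass.
Per-material ignition loss:
  Magnesium carbonate: 11.44 × 0.5179 = 5.925 t
  ZrSiO4: 11.60 × 0.001000 = 0.01160 t
  K2CO3: 12.18 × 0.3235 = 3.940 t
  Talc: 38.89 × 0.04970 = 1.933 t
  Strontium carbonate: 13.94 × 0.2962 = 4.129 t
  CaSiO3: 4.987 × 0.003000 = 0.01496 t
Total LOI = 15.95 t
Glass = batch − LOI = 93.04 − 15.95 = 77.08 t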